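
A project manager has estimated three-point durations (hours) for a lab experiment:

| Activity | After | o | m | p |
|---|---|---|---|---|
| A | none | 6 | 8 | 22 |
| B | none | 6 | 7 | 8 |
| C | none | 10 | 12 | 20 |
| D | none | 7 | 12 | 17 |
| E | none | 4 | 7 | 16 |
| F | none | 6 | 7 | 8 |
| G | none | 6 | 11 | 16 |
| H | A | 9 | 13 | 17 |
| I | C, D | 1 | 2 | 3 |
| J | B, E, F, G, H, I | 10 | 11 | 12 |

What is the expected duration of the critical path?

34 hours

te_A = (6 + 4·8 + 22)/6 = 60/6 = 10
te_B = (6 + 4·7 + 8)/6 = 42/6 = 7
te_C = (10 + 4·12 + 20)/6 = 78/6 = 13
te_D = (7 + 4·12 + 17)/6 = 72/6 = 12
te_E = (4 + 4·7 + 16)/6 = 48/6 = 8
te_F = (6 + 4·7 + 8)/6 = 42/6 = 7
te_G = (6 + 4·11 + 16)/6 = 66/6 = 11
te_H = (9 + 4·13 + 17)/6 = 78/6 = 13
te_I = (1 + 4·2 + 3)/6 = 12/6 = 2
te_J = (10 + 4·11 + 12)/6 = 66/6 = 11

Forward pass:
ES_A = 0; EF_A = 10
ES_B = 0; EF_B = 7
ES_C = 0; EF_C = 13
ES_D = 0; EF_D = 12
ES_E = 0; EF_E = 8
ES_F = 0; EF_F = 7
ES_G = 0; EF_G = 11
ES_H = 10; EF_H = 10+13 = 23
ES_I = max(EF_C=13, EF_D=12) = 13; EF_I = 13+2 = 15
ES_J = max(EF_B=7, EF_E=8, EF_F=7, EF_G=11, EF_H=23, EF_I=15) = 23; EF_J = 23+11 = 34
Expected project duration μ = 34 hours. Critical path: A → H → J.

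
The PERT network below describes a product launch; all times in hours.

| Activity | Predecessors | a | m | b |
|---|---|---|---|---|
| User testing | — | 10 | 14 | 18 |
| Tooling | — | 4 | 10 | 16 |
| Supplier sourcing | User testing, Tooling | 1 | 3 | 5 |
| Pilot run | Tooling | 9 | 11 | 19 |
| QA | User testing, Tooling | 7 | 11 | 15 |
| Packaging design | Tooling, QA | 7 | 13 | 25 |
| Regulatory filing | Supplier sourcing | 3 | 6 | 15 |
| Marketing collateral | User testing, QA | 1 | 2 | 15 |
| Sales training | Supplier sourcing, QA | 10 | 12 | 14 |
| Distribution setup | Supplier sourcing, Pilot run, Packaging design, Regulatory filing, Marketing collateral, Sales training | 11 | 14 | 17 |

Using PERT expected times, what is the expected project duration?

53 hours

te_User testing = (10 + 4·14 + 18)/6 = 84/6 = 14
te_Tooling = (4 + 4·10 + 16)/6 = 60/6 = 10
te_Supplier sourcing = (1 + 4·3 + 5)/6 = 18/6 = 3
te_Pilot run = (9 + 4·11 + 19)/6 = 72/6 = 12
te_QA = (7 + 4·11 + 15)/6 = 66/6 = 11
te_Packaging design = (7 + 4·13 + 25)/6 = 84/6 = 14
te_Regulatory filing = (3 + 4·6 + 15)/6 = 42/6 = 7
te_Marketing collateral = (1 + 4·2 + 15)/6 = 24/6 = 4
te_Sales training = (10 + 4·12 + 14)/6 = 72/6 = 12
te_Distribution setup = (11 + 4·14 + 17)/6 = 84/6 = 14

Forward pass:
ES_User testing = 0; EF_User testing = 14
ES_Tooling = 0; EF_Tooling = 10
ES_Supplier sourcing = max(EF_User testing=14, EF_Tooling=10) = 14; EF_Supplier sourcing = 14+3 = 17
ES_Pilot run = 10; EF_Pilot run = 10+12 = 22
ES_QA = max(EF_User testing=14, EF_Tooling=10) = 14; EF_QA = 14+11 = 25
ES_Packaging design = max(EF_Tooling=10, EF_QA=25) = 25; EF_Packaging design = 25+14 = 39
ES_Regulatory filing = 17; EF_Regulatory filing = 17+7 = 24
ES_Marketing collateral = max(EF_User testing=14, EF_QA=25) = 25; EF_Marketing collateral = 25+4 = 29
ES_Sales training = max(EF_Supplier sourcing=17, EF_QA=25) = 25; EF_Sales training = 25+12 = 37
ES_Distribution setup = max(EF_Supplier sourcing=17, EF_Pilot run=22, EF_Packaging design=39, EF_Regulatory filing=24, EF_Marketing collateral=29, EF_Sales training=37) = 39; EF_Distribution setup = 39+14 = 53
Expected project duration μ = 53 hours. Critical path: User testing → QA → Packaging design → Distribution setup.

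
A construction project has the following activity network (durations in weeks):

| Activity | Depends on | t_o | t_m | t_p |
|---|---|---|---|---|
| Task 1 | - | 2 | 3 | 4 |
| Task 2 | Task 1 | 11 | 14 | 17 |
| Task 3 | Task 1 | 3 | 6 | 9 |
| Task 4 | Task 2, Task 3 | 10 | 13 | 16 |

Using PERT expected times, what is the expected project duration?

te_Task 1 = (2 + 4·3 + 4)/6 = 18/6 = 3
te_Task 2 = (11 + 4·14 + 17)/6 = 84/6 = 14
te_Task 3 = (3 + 4·6 + 9)/6 = 36/6 = 6
te_Task 4 = (10 + 4·13 + 16)/6 = 78/6 = 13

Forward pass:
ES_Task 1 = 0; EF_Task 1 = 3
ES_Task 2 = 3; EF_Task 2 = 3+14 = 17
ES_Task 3 = 3; EF_Task 3 = 3+6 = 9
ES_Task 4 = max(EF_Task 2=17, EF_Task 3=9) = 17; EF_Task 4 = 17+13 = 30
Expected project duration μ = 30 weeks. Critical path: Task 1 → Task 2 → Task 4.

30 weeks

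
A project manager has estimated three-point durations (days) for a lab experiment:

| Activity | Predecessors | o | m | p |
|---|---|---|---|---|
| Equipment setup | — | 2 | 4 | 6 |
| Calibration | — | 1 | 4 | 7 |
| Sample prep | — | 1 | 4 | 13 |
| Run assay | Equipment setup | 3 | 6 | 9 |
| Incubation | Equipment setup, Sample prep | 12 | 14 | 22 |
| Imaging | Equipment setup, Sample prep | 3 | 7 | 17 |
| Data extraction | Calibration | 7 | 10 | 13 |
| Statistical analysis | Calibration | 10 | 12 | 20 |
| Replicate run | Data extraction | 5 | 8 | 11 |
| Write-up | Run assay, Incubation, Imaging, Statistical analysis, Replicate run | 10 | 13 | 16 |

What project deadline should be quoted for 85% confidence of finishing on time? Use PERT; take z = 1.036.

37.1 days

te_Equipment setup = (2 + 4·4 + 6)/6 = 24/6 = 4; σ²_Equipment setup = ((6−2)/6)² = 0.444
te_Calibration = (1 + 4·4 + 7)/6 = 24/6 = 4; σ²_Calibration = ((7−1)/6)² = 1.000
te_Sample prep = (1 + 4·4 + 13)/6 = 30/6 = 5; σ²_Sample prep = ((13−1)/6)² = 4.000
te_Run assay = (3 + 4·6 + 9)/6 = 36/6 = 6; σ²_Run assay = ((9−3)/6)² = 1.000
te_Incubation = (12 + 4·14 + 22)/6 = 90/6 = 15; σ²_Incubation = ((22−12)/6)² = 2.778
te_Imaging = (3 + 4·7 + 17)/6 = 48/6 = 8; σ²_Imaging = ((17−3)/6)² = 5.444
te_Data extraction = (7 + 4·10 + 13)/6 = 60/6 = 10; σ²_Data extraction = ((13−7)/6)² = 1.000
te_Statistical analysis = (10 + 4·12 + 20)/6 = 78/6 = 13; σ²_Statistical analysis = ((20−10)/6)² = 2.778
te_Replicate run = (5 + 4·8 + 11)/6 = 48/6 = 8; σ²_Replicate run = ((11−5)/6)² = 1.000
te_Write-up = (10 + 4·13 + 16)/6 = 78/6 = 13; σ²_Write-up = ((16−10)/6)² = 1.000

Forward pass:
ES_Equipment setup = 0; EF_Equipment setup = 4
ES_Calibration = 0; EF_Calibration = 4
ES_Sample prep = 0; EF_Sample prep = 5
ES_Run assay = 4; EF_Run assay = 4+6 = 10
ES_Incubation = max(EF_Equipment setup=4, EF_Sample prep=5) = 5; EF_Incubation = 5+15 = 20
ES_Imaging = max(EF_Equipment setup=4, EF_Sample prep=5) = 5; EF_Imaging = 5+8 = 13
ES_Data extraction = 4; EF_Data extraction = 4+10 = 14
ES_Statistical analysis = 4; EF_Statistical analysis = 4+13 = 17
ES_Replicate run = 14; EF_Replicate run = 14+8 = 22
ES_Write-up = max(EF_Run assay=10, EF_Incubation=20, EF_Imaging=13, EF_Statistical analysis=17, EF_Replicate run=22) = 22; EF_Write-up = 22+13 = 35
Expected project duration μ = 35 days. Critical path: Calibration → Data extraction → Replicate run → Write-up.

Variance along critical path = 1.000 + 1.000 + 1.000 + 1.000 = 4.000; σ = 2.000 days.
D = μ + z·σ = 35 + 1.036·2.000 = 37.1 days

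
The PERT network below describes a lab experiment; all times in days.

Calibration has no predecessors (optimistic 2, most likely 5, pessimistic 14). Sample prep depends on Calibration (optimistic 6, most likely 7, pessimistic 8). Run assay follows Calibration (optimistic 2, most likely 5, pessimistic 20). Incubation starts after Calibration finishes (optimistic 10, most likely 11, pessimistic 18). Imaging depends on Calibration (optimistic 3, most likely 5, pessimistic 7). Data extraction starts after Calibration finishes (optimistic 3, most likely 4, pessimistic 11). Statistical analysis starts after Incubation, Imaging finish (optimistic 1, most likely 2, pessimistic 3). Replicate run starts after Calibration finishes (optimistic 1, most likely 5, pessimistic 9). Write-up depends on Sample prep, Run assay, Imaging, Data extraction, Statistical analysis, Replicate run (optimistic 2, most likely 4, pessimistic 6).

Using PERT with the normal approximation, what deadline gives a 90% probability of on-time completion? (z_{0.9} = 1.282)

27.2 days

te_Calibration = (2 + 4·5 + 14)/6 = 36/6 = 6; σ²_Calibration = ((14−2)/6)² = 4.000
te_Sample prep = (6 + 4·7 + 8)/6 = 42/6 = 7; σ²_Sample prep = ((8−6)/6)² = 0.111
te_Run assay = (2 + 4·5 + 20)/6 = 42/6 = 7; σ²_Run assay = ((20−2)/6)² = 9.000
te_Incubation = (10 + 4·11 + 18)/6 = 72/6 = 12; σ²_Incubation = ((18−10)/6)² = 1.778
te_Imaging = (3 + 4·5 + 7)/6 = 30/6 = 5; σ²_Imaging = ((7−3)/6)² = 0.444
te_Data extraction = (3 + 4·4 + 11)/6 = 30/6 = 5; σ²_Data extraction = ((11−3)/6)² = 1.778
te_Statistical analysis = (1 + 4·2 + 3)/6 = 12/6 = 2; σ²_Statistical analysis = ((3−1)/6)² = 0.111
te_Replicate run = (1 + 4·5 + 9)/6 = 30/6 = 5; σ²_Replicate run = ((9−1)/6)² = 1.778
te_Write-up = (2 + 4·4 + 6)/6 = 24/6 = 4; σ²_Write-up = ((6−2)/6)² = 0.444

Forward pass:
ES_Calibration = 0; EF_Calibration = 6
ES_Sample prep = 6; EF_Sample prep = 6+7 = 13
ES_Run assay = 6; EF_Run assay = 6+7 = 13
ES_Incubation = 6; EF_Incubation = 6+12 = 18
ES_Imaging = 6; EF_Imaging = 6+5 = 11
ES_Data extraction = 6; EF_Data extraction = 6+5 = 11
ES_Statistical analysis = max(EF_Incubation=18, EF_Imaging=11) = 18; EF_Statistical analysis = 18+2 = 20
ES_Replicate run = 6; EF_Replicate run = 6+5 = 11
ES_Write-up = max(EF_Sample prep=13, EF_Run assay=13, EF_Imaging=11, EF_Data extraction=11, EF_Statistical analysis=20, EF_Replicate run=11) = 20; EF_Write-up = 20+4 = 24
Expected project duration μ = 24 days. Critical path: Calibration → Incubation → Statistical analysis → Write-up.

Variance along critical path = 4.000 + 1.778 + 0.111 + 0.444 = 6.333; σ = 2.517 days.
D = μ + z·σ = 24 + 1.282·2.517 = 27.2 days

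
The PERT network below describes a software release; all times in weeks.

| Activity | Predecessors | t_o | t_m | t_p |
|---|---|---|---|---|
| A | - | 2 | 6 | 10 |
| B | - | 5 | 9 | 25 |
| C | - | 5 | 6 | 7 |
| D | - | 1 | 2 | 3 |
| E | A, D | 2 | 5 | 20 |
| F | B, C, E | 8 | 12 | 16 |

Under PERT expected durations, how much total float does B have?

2 weeks

te_A = (2 + 4·6 + 10)/6 = 36/6 = 6
te_B = (5 + 4·9 + 25)/6 = 66/6 = 11
te_C = (5 + 4·6 + 7)/6 = 36/6 = 6
te_D = (1 + 4·2 + 3)/6 = 12/6 = 2
te_E = (2 + 4·5 + 20)/6 = 42/6 = 7
te_F = (8 + 4·12 + 16)/6 = 72/6 = 12

Forward pass:
ES_A = 0; EF_A = 6
ES_B = 0; EF_B = 11
ES_C = 0; EF_C = 6
ES_D = 0; EF_D = 2
ES_E = max(EF_A=6, EF_D=2) = 6; EF_E = 6+7 = 13
ES_F = max(EF_B=11, EF_C=6, EF_E=13) = 13; EF_F = 13+12 = 25
Expected project duration μ = 25 weeks. Critical path: A → E → F.

Backward pass:
LF_F = 25; LS_F = 25−12 = 13
LF_E = LS_F = 13; LS_E = 13−7 = 6
LF_D = LS_E = 6; LS_D = 6−2 = 4
LF_C = LS_F = 13; LS_C = 13−6 = 7
LF_B = LS_F = 13; LS_B = 13−11 = 2
LF_A = LS_E = 6; LS_A = 6−6 = 0
Slack_B = LS_B − ES_B = 2 − 0 = 2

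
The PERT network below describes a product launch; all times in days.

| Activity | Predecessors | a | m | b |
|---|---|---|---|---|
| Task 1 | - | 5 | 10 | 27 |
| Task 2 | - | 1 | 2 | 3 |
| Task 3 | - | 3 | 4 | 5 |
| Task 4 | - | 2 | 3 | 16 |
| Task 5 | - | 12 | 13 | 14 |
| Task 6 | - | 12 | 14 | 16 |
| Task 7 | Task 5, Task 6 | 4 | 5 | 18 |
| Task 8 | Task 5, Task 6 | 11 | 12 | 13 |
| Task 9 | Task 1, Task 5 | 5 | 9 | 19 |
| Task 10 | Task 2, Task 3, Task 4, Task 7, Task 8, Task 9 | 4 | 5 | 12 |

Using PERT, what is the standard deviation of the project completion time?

1.53 days

te_Task 1 = (5 + 4·10 + 27)/6 = 72/6 = 12; σ²_Task 1 = ((27−5)/6)² = 13.444
te_Task 2 = (1 + 4·2 + 3)/6 = 12/6 = 2; σ²_Task 2 = ((3−1)/6)² = 0.111
te_Task 3 = (3 + 4·4 + 5)/6 = 24/6 = 4; σ²_Task 3 = ((5−3)/6)² = 0.111
te_Task 4 = (2 + 4·3 + 16)/6 = 30/6 = 5; σ²_Task 4 = ((16−2)/6)² = 5.444
te_Task 5 = (12 + 4·13 + 14)/6 = 78/6 = 13; σ²_Task 5 = ((14−12)/6)² = 0.111
te_Task 6 = (12 + 4·14 + 16)/6 = 84/6 = 14; σ²_Task 6 = ((16−12)/6)² = 0.444
te_Task 7 = (4 + 4·5 + 18)/6 = 42/6 = 7; σ²_Task 7 = ((18−4)/6)² = 5.444
te_Task 8 = (11 + 4·12 + 13)/6 = 72/6 = 12; σ²_Task 8 = ((13−11)/6)² = 0.111
te_Task 9 = (5 + 4·9 + 19)/6 = 60/6 = 10; σ²_Task 9 = ((19−5)/6)² = 5.444
te_Task 10 = (4 + 4·5 + 12)/6 = 36/6 = 6; σ²_Task 10 = ((12−4)/6)² = 1.778

Forward pass:
ES_Task 1 = 0; EF_Task 1 = 12
ES_Task 2 = 0; EF_Task 2 = 2
ES_Task 3 = 0; EF_Task 3 = 4
ES_Task 4 = 0; EF_Task 4 = 5
ES_Task 5 = 0; EF_Task 5 = 13
ES_Task 6 = 0; EF_Task 6 = 14
ES_Task 7 = max(EF_Task 5=13, EF_Task 6=14) = 14; EF_Task 7 = 14+7 = 21
ES_Task 8 = max(EF_Task 5=13, EF_Task 6=14) = 14; EF_Task 8 = 14+12 = 26
ES_Task 9 = max(EF_Task 1=12, EF_Task 5=13) = 13; EF_Task 9 = 13+10 = 23
ES_Task 10 = max(EF_Task 2=2, EF_Task 3=4, EF_Task 4=5, EF_Task 7=21, EF_Task 8=26, EF_Task 9=23) = 26; EF_Task 10 = 26+6 = 32
Expected project duration μ = 32 days. Critical path: Task 6 → Task 8 → Task 10.

Variance along critical path = 0.444 + 0.111 + 1.778 = 2.333
σ = √2.333 = 1.528 days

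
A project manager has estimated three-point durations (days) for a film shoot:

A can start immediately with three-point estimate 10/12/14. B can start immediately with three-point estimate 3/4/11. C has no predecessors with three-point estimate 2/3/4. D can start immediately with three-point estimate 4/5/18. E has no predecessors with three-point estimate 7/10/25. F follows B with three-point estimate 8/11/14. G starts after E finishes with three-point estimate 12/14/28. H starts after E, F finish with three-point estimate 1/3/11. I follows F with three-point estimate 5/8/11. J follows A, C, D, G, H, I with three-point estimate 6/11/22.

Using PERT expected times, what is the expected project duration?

40 days

te_A = (10 + 4·12 + 14)/6 = 72/6 = 12
te_B = (3 + 4·4 + 11)/6 = 30/6 = 5
te_C = (2 + 4·3 + 4)/6 = 18/6 = 3
te_D = (4 + 4·5 + 18)/6 = 42/6 = 7
te_E = (7 + 4·10 + 25)/6 = 72/6 = 12
te_F = (8 + 4·11 + 14)/6 = 66/6 = 11
te_G = (12 + 4·14 + 28)/6 = 96/6 = 16
te_H = (1 + 4·3 + 11)/6 = 24/6 = 4
te_I = (5 + 4·8 + 11)/6 = 48/6 = 8
te_J = (6 + 4·11 + 22)/6 = 72/6 = 12

Forward pass:
ES_A = 0; EF_A = 12
ES_B = 0; EF_B = 5
ES_C = 0; EF_C = 3
ES_D = 0; EF_D = 7
ES_E = 0; EF_E = 12
ES_F = 5; EF_F = 5+11 = 16
ES_G = 12; EF_G = 12+16 = 28
ES_H = max(EF_E=12, EF_F=16) = 16; EF_H = 16+4 = 20
ES_I = 16; EF_I = 16+8 = 24
ES_J = max(EF_A=12, EF_C=3, EF_D=7, EF_G=28, EF_H=20, EF_I=24) = 28; EF_J = 28+12 = 40
Expected project duration μ = 40 days. Critical path: E → G → J.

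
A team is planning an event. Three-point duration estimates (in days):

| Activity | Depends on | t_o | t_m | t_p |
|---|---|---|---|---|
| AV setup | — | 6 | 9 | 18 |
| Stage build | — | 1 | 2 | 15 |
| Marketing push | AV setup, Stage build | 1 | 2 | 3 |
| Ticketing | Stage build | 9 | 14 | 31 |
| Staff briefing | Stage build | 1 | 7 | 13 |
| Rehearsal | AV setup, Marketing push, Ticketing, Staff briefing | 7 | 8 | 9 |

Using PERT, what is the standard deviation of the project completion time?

te_AV setup = (6 + 4·9 + 18)/6 = 60/6 = 10; σ²_AV setup = ((18−6)/6)² = 4.000
te_Stage build = (1 + 4·2 + 15)/6 = 24/6 = 4; σ²_Stage build = ((15−1)/6)² = 5.444
te_Marketing push = (1 + 4·2 + 3)/6 = 12/6 = 2; σ²_Marketing push = ((3−1)/6)² = 0.111
te_Ticketing = (9 + 4·14 + 31)/6 = 96/6 = 16; σ²_Ticketing = ((31−9)/6)² = 13.444
te_Staff briefing = (1 + 4·7 + 13)/6 = 42/6 = 7; σ²_Staff briefing = ((13−1)/6)² = 4.000
te_Rehearsal = (7 + 4·8 + 9)/6 = 48/6 = 8; σ²_Rehearsal = ((9−7)/6)² = 0.111

Forward pass:
ES_AV setup = 0; EF_AV setup = 10
ES_Stage build = 0; EF_Stage build = 4
ES_Marketing push = max(EF_AV setup=10, EF_Stage build=4) = 10; EF_Marketing push = 10+2 = 12
ES_Ticketing = 4; EF_Ticketing = 4+16 = 20
ES_Staff briefing = 4; EF_Staff briefing = 4+7 = 11
ES_Rehearsal = max(EF_AV setup=10, EF_Marketing push=12, EF_Ticketing=20, EF_Staff briefing=11) = 20; EF_Rehearsal = 20+8 = 28
Expected project duration μ = 28 days. Critical path: Stage build → Ticketing → Rehearsal.

Variance along critical path = 5.444 + 13.444 + 0.111 = 19.000
σ = √19.000 = 4.359 days

4.36 days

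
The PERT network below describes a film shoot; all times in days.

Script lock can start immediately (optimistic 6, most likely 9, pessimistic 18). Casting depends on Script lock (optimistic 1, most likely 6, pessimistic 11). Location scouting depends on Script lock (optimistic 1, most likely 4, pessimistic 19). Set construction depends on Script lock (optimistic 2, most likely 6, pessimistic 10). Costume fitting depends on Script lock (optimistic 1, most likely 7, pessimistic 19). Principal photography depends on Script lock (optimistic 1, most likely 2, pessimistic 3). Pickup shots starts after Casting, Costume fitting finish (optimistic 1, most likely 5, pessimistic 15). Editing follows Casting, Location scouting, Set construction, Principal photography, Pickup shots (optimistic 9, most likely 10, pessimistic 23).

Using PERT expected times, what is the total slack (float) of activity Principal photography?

12 days

te_Script lock = (6 + 4·9 + 18)/6 = 60/6 = 10
te_Casting = (1 + 4·6 + 11)/6 = 36/6 = 6
te_Location scouting = (1 + 4·4 + 19)/6 = 36/6 = 6
te_Set construction = (2 + 4·6 + 10)/6 = 36/6 = 6
te_Costume fitting = (1 + 4·7 + 19)/6 = 48/6 = 8
te_Principal photography = (1 + 4·2 + 3)/6 = 12/6 = 2
te_Pickup shots = (1 + 4·5 + 15)/6 = 36/6 = 6
te_Editing = (9 + 4·10 + 23)/6 = 72/6 = 12

Forward pass:
ES_Script lock = 0; EF_Script lock = 10
ES_Casting = 10; EF_Casting = 10+6 = 16
ES_Location scouting = 10; EF_Location scouting = 10+6 = 16
ES_Set construction = 10; EF_Set construction = 10+6 = 16
ES_Costume fitting = 10; EF_Costume fitting = 10+8 = 18
ES_Principal photography = 10; EF_Principal photography = 10+2 = 12
ES_Pickup shots = max(EF_Casting=16, EF_Costume fitting=18) = 18; EF_Pickup shots = 18+6 = 24
ES_Editing = max(EF_Casting=16, EF_Location scouting=16, EF_Set construction=16, EF_Principal photography=12, EF_Pickup shots=24) = 24; EF_Editing = 24+12 = 36
Expected project duration μ = 36 days. Critical path: Script lock → Costume fitting → Pickup shots → Editing.

Backward pass:
LF_Editing = 36; LS_Editing = 36−12 = 24
LF_Pickup shots = LS_Editing = 24; LS_Pickup shots = 24−6 = 18
LF_Principal photography = LS_Editing = 24; LS_Principal photography = 24−2 = 22
LF_Costume fitting = LS_Pickup shots = 18; LS_Costume fitting = 18−8 = 10
LF_Set construction = LS_Editing = 24; LS_Set construction = 24−6 = 18
LF_Location scouting = LS_Editing = 24; LS_Location scouting = 24−6 = 18
LF_Casting = min(LS_Pickup shots=18, LS_Editing=24) = 18; LS_Casting = 18−6 = 12
LF_Script lock = min(LS_Casting=12, LS_Location scouting=18, LS_Set construction=18, LS_Costume fitting=10, LS_Principal photography=22) = 10; LS_Script lock = 10−10 = 0
Slack_Principal photography = LS_Principal photography − ES_Principal photography = 22 − 10 = 12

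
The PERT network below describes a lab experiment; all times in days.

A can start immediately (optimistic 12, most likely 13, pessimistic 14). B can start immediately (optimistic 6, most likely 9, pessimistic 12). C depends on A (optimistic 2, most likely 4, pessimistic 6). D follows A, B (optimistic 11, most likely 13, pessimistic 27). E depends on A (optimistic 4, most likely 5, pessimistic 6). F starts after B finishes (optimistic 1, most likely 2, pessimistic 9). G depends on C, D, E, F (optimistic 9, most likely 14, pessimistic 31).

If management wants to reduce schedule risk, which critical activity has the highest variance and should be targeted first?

G

te_A = (12 + 4·13 + 14)/6 = 78/6 = 13; σ²_A = ((14−12)/6)² = 0.111
te_B = (6 + 4·9 + 12)/6 = 54/6 = 9; σ²_B = ((12−6)/6)² = 1.000
te_C = (2 + 4·4 + 6)/6 = 24/6 = 4; σ²_C = ((6−2)/6)² = 0.444
te_D = (11 + 4·13 + 27)/6 = 90/6 = 15; σ²_D = ((27−11)/6)² = 7.111
te_E = (4 + 4·5 + 6)/6 = 30/6 = 5; σ²_E = ((6−4)/6)² = 0.111
te_F = (1 + 4·2 + 9)/6 = 18/6 = 3; σ²_F = ((9−1)/6)² = 1.778
te_G = (9 + 4·14 + 31)/6 = 96/6 = 16; σ²_G = ((31−9)/6)² = 13.444

Forward pass:
ES_A = 0; EF_A = 13
ES_B = 0; EF_B = 9
ES_C = 13; EF_C = 13+4 = 17
ES_D = max(EF_A=13, EF_B=9) = 13; EF_D = 13+15 = 28
ES_E = 13; EF_E = 13+5 = 18
ES_F = 9; EF_F = 9+3 = 12
ES_G = max(EF_C=17, EF_D=28, EF_E=18, EF_F=12) = 28; EF_G = 28+16 = 44
Expected project duration μ = 44 days. Critical path: A → D → G.

Variances on critical path: σ²_A=0.111, σ²_D=7.111, σ²_G=13.444.
Largest is σ²_G = 13.444.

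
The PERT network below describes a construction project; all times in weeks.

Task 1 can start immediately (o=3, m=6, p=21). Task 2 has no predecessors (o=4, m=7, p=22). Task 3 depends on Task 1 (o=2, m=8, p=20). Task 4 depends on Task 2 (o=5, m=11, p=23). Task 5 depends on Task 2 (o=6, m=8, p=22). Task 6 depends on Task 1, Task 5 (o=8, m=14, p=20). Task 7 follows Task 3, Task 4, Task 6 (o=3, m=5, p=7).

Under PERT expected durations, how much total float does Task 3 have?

16 weeks

te_Task 1 = (3 + 4·6 + 21)/6 = 48/6 = 8
te_Task 2 = (4 + 4·7 + 22)/6 = 54/6 = 9
te_Task 3 = (2 + 4·8 + 20)/6 = 54/6 = 9
te_Task 4 = (5 + 4·11 + 23)/6 = 72/6 = 12
te_Task 5 = (6 + 4·8 + 22)/6 = 60/6 = 10
te_Task 6 = (8 + 4·14 + 20)/6 = 84/6 = 14
te_Task 7 = (3 + 4·5 + 7)/6 = 30/6 = 5

Forward pass:
ES_Task 1 = 0; EF_Task 1 = 8
ES_Task 2 = 0; EF_Task 2 = 9
ES_Task 3 = 8; EF_Task 3 = 8+9 = 17
ES_Task 4 = 9; EF_Task 4 = 9+12 = 21
ES_Task 5 = 9; EF_Task 5 = 9+10 = 19
ES_Task 6 = max(EF_Task 1=8, EF_Task 5=19) = 19; EF_Task 6 = 19+14 = 33
ES_Task 7 = max(EF_Task 3=17, EF_Task 4=21, EF_Task 6=33) = 33; EF_Task 7 = 33+5 = 38
Expected project duration μ = 38 weeks. Critical path: Task 2 → Task 5 → Task 6 → Task 7.

Backward pass:
LF_Task 7 = 38; LS_Task 7 = 38−5 = 33
LF_Task 6 = LS_Task 7 = 33; LS_Task 6 = 33−14 = 19
LF_Task 5 = LS_Task 6 = 19; LS_Task 5 = 19−10 = 9
LF_Task 4 = LS_Task 7 = 33; LS_Task 4 = 33−12 = 21
LF_Task 3 = LS_Task 7 = 33; LS_Task 3 = 33−9 = 24
LF_Task 2 = min(LS_Task 4=21, LS_Task 5=9) = 9; LS_Task 2 = 9−9 = 0
LF_Task 1 = min(LS_Task 3=24, LS_Task 6=19) = 19; LS_Task 1 = 19−8 = 11
Slack_Task 3 = LS_Task 3 − ES_Task 3 = 24 − 8 = 16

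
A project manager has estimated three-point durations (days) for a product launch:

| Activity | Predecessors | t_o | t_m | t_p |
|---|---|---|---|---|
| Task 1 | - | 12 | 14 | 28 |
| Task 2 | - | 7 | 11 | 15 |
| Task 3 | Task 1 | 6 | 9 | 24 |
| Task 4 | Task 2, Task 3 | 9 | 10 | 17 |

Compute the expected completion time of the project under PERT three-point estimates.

te_Task 1 = (12 + 4·14 + 28)/6 = 96/6 = 16
te_Task 2 = (7 + 4·11 + 15)/6 = 66/6 = 11
te_Task 3 = (6 + 4·9 + 24)/6 = 66/6 = 11
te_Task 4 = (9 + 4·10 + 17)/6 = 66/6 = 11

Forward pass:
ES_Task 1 = 0; EF_Task 1 = 16
ES_Task 2 = 0; EF_Task 2 = 11
ES_Task 3 = 16; EF_Task 3 = 16+11 = 27
ES_Task 4 = max(EF_Task 2=11, EF_Task 3=27) = 27; EF_Task 4 = 27+11 = 38
Expected project duration μ = 38 days. Critical path: Task 1 → Task 3 → Task 4.

38 days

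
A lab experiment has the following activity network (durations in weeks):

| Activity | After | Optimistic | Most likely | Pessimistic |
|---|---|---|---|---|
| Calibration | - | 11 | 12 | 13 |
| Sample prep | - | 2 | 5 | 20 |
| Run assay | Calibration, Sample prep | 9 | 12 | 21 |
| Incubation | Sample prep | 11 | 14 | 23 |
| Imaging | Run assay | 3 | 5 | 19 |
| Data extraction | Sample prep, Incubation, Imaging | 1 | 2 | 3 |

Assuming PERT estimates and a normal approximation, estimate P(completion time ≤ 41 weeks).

0.981

te_Calibration = (11 + 4·12 + 13)/6 = 72/6 = 12; σ²_Calibration = ((13−11)/6)² = 0.111
te_Sample prep = (2 + 4·5 + 20)/6 = 42/6 = 7; σ²_Sample prep = ((20−2)/6)² = 9.000
te_Run assay = (9 + 4·12 + 21)/6 = 78/6 = 13; σ²_Run assay = ((21−9)/6)² = 4.000
te_Incubation = (11 + 4·14 + 23)/6 = 90/6 = 15; σ²_Incubation = ((23−11)/6)² = 4.000
te_Imaging = (3 + 4·5 + 19)/6 = 42/6 = 7; σ²_Imaging = ((19−3)/6)² = 7.111
te_Data extraction = (1 + 4·2 + 3)/6 = 12/6 = 2; σ²_Data extraction = ((3−1)/6)² = 0.111

Forward pass:
ES_Calibration = 0; EF_Calibration = 12
ES_Sample prep = 0; EF_Sample prep = 7
ES_Run assay = max(EF_Calibration=12, EF_Sample prep=7) = 12; EF_Run assay = 12+13 = 25
ES_Incubation = 7; EF_Incubation = 7+15 = 22
ES_Imaging = 25; EF_Imaging = 25+7 = 32
ES_Data extraction = max(EF_Sample prep=7, EF_Incubation=22, EF_Imaging=32) = 32; EF_Data extraction = 32+2 = 34
Expected project duration μ = 34 weeks. Critical path: Calibration → Run assay → Imaging → Data extraction.

Variance along critical path = 0.111 + 4.000 + 7.111 + 0.111 = 11.333; σ = √11.333 = 3.367 weeks.
Z = (41 − 34) / 3.367 = 2.079
P(T ≤ 41) = Φ(2.079) ≈ 0.981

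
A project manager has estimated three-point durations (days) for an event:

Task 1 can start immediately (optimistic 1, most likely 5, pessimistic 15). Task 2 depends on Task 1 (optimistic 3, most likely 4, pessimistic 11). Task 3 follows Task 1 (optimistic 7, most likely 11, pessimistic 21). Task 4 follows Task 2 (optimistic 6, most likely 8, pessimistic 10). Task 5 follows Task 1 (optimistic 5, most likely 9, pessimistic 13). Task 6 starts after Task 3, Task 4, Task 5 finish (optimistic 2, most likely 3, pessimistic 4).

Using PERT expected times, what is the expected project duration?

te_Task 1 = (1 + 4·5 + 15)/6 = 36/6 = 6
te_Task 2 = (3 + 4·4 + 11)/6 = 30/6 = 5
te_Task 3 = (7 + 4·11 + 21)/6 = 72/6 = 12
te_Task 4 = (6 + 4·8 + 10)/6 = 48/6 = 8
te_Task 5 = (5 + 4·9 + 13)/6 = 54/6 = 9
te_Task 6 = (2 + 4·3 + 4)/6 = 18/6 = 3

Forward pass:
ES_Task 1 = 0; EF_Task 1 = 6
ES_Task 2 = 6; EF_Task 2 = 6+5 = 11
ES_Task 3 = 6; EF_Task 3 = 6+12 = 18
ES_Task 4 = 11; EF_Task 4 = 11+8 = 19
ES_Task 5 = 6; EF_Task 5 = 6+9 = 15
ES_Task 6 = max(EF_Task 3=18, EF_Task 4=19, EF_Task 5=15) = 19; EF_Task 6 = 19+3 = 22
Expected project duration μ = 22 days. Critical path: Task 1 → Task 2 → Task 4 → Task 6.

22 days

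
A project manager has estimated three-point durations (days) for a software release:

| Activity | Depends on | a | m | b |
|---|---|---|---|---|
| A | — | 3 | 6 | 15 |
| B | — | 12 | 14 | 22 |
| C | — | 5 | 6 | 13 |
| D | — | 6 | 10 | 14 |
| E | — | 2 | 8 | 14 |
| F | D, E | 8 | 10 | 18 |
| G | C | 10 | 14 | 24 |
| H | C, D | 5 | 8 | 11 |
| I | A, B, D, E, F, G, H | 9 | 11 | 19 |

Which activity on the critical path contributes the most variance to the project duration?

te_A = (3 + 4·6 + 15)/6 = 42/6 = 7; σ²_A = ((15−3)/6)² = 4.000
te_B = (12 + 4·14 + 22)/6 = 90/6 = 15; σ²_B = ((22−12)/6)² = 2.778
te_C = (5 + 4·6 + 13)/6 = 42/6 = 7; σ²_C = ((13−5)/6)² = 1.778
te_D = (6 + 4·10 + 14)/6 = 60/6 = 10; σ²_D = ((14−6)/6)² = 1.778
te_E = (2 + 4·8 + 14)/6 = 48/6 = 8; σ²_E = ((14−2)/6)² = 4.000
te_F = (8 + 4·10 + 18)/6 = 66/6 = 11; σ²_F = ((18−8)/6)² = 2.778
te_G = (10 + 4·14 + 24)/6 = 90/6 = 15; σ²_G = ((24−10)/6)² = 5.444
te_H = (5 + 4·8 + 11)/6 = 48/6 = 8; σ²_H = ((11−5)/6)² = 1.000
te_I = (9 + 4·11 + 19)/6 = 72/6 = 12; σ²_I = ((19−9)/6)² = 2.778

Forward pass:
ES_A = 0; EF_A = 7
ES_B = 0; EF_B = 15
ES_C = 0; EF_C = 7
ES_D = 0; EF_D = 10
ES_E = 0; EF_E = 8
ES_F = max(EF_D=10, EF_E=8) = 10; EF_F = 10+11 = 21
ES_G = 7; EF_G = 7+15 = 22
ES_H = max(EF_C=7, EF_D=10) = 10; EF_H = 10+8 = 18
ES_I = max(EF_A=7, EF_B=15, EF_D=10, EF_E=8, EF_F=21, EF_G=22, EF_H=18) = 22; EF_I = 22+12 = 34
Expected project duration μ = 34 days. Critical path: C → G → I.

Variances on critical path: σ²_C=1.778, σ²_G=5.444, σ²_I=2.778.
Largest is σ²_G = 5.444.

G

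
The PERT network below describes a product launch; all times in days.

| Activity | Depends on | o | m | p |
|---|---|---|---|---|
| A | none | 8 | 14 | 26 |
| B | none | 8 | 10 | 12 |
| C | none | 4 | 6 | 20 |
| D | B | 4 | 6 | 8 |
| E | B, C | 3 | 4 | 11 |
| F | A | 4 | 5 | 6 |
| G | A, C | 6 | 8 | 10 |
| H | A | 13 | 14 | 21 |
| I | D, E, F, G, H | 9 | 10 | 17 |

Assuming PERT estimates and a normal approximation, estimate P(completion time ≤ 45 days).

0.871

te_A = (8 + 4·14 + 26)/6 = 90/6 = 15; σ²_A = ((26−8)/6)² = 9.000
te_B = (8 + 4·10 + 12)/6 = 60/6 = 10; σ²_B = ((12−8)/6)² = 0.444
te_C = (4 + 4·6 + 20)/6 = 48/6 = 8; σ²_C = ((20−4)/6)² = 7.111
te_D = (4 + 4·6 + 8)/6 = 36/6 = 6; σ²_D = ((8−4)/6)² = 0.444
te_E = (3 + 4·4 + 11)/6 = 30/6 = 5; σ²_E = ((11−3)/6)² = 1.778
te_F = (4 + 4·5 + 6)/6 = 30/6 = 5; σ²_F = ((6−4)/6)² = 0.111
te_G = (6 + 4·8 + 10)/6 = 48/6 = 8; σ²_G = ((10−6)/6)² = 0.444
te_H = (13 + 4·14 + 21)/6 = 90/6 = 15; σ²_H = ((21−13)/6)² = 1.778
te_I = (9 + 4·10 + 17)/6 = 66/6 = 11; σ²_I = ((17−9)/6)² = 1.778

Forward pass:
ES_A = 0; EF_A = 15
ES_B = 0; EF_B = 10
ES_C = 0; EF_C = 8
ES_D = 10; EF_D = 10+6 = 16
ES_E = max(EF_B=10, EF_C=8) = 10; EF_E = 10+5 = 15
ES_F = 15; EF_F = 15+5 = 20
ES_G = max(EF_A=15, EF_C=8) = 15; EF_G = 15+8 = 23
ES_H = 15; EF_H = 15+15 = 30
ES_I = max(EF_D=16, EF_E=15, EF_F=20, EF_G=23, EF_H=30) = 30; EF_I = 30+11 = 41
Expected project duration μ = 41 days. Critical path: A → H → I.

Variance along critical path = 9.000 + 1.778 + 1.778 = 12.556; σ = √12.556 = 3.543 days.
Z = (45 − 41) / 3.543 = 1.129
P(T ≤ 45) = Φ(1.129) ≈ 0.871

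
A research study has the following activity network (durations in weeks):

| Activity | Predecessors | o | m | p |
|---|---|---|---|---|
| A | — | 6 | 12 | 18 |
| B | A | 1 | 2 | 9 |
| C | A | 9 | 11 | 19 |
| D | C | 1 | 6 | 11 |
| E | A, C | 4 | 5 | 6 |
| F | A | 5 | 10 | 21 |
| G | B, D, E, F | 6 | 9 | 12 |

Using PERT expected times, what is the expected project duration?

39 weeks

te_A = (6 + 4·12 + 18)/6 = 72/6 = 12
te_B = (1 + 4·2 + 9)/6 = 18/6 = 3
te_C = (9 + 4·11 + 19)/6 = 72/6 = 12
te_D = (1 + 4·6 + 11)/6 = 36/6 = 6
te_E = (4 + 4·5 + 6)/6 = 30/6 = 5
te_F = (5 + 4·10 + 21)/6 = 66/6 = 11
te_G = (6 + 4·9 + 12)/6 = 54/6 = 9

Forward pass:
ES_A = 0; EF_A = 12
ES_B = 12; EF_B = 12+3 = 15
ES_C = 12; EF_C = 12+12 = 24
ES_D = 24; EF_D = 24+6 = 30
ES_E = max(EF_A=12, EF_C=24) = 24; EF_E = 24+5 = 29
ES_F = 12; EF_F = 12+11 = 23
ES_G = max(EF_B=15, EF_D=30, EF_E=29, EF_F=23) = 30; EF_G = 30+9 = 39
Expected project duration μ = 39 weeks. Critical path: A → C → D → G.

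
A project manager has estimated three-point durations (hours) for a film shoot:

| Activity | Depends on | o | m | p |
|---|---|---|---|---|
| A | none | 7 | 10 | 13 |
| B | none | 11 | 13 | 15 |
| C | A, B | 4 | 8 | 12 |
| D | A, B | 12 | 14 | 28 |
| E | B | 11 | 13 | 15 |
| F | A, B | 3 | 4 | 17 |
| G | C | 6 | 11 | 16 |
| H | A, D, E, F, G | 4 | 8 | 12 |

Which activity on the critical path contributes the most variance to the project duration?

G

te_A = (7 + 4·10 + 13)/6 = 60/6 = 10; σ²_A = ((13−7)/6)² = 1.000
te_B = (11 + 4·13 + 15)/6 = 78/6 = 13; σ²_B = ((15−11)/6)² = 0.444
te_C = (4 + 4·8 + 12)/6 = 48/6 = 8; σ²_C = ((12−4)/6)² = 1.778
te_D = (12 + 4·14 + 28)/6 = 96/6 = 16; σ²_D = ((28−12)/6)² = 7.111
te_E = (11 + 4·13 + 15)/6 = 78/6 = 13; σ²_E = ((15−11)/6)² = 0.444
te_F = (3 + 4·4 + 17)/6 = 36/6 = 6; σ²_F = ((17−3)/6)² = 5.444
te_G = (6 + 4·11 + 16)/6 = 66/6 = 11; σ²_G = ((16−6)/6)² = 2.778
te_H = (4 + 4·8 + 12)/6 = 48/6 = 8; σ²_H = ((12−4)/6)² = 1.778

Forward pass:
ES_A = 0; EF_A = 10
ES_B = 0; EF_B = 13
ES_C = max(EF_A=10, EF_B=13) = 13; EF_C = 13+8 = 21
ES_D = max(EF_A=10, EF_B=13) = 13; EF_D = 13+16 = 29
ES_E = 13; EF_E = 13+13 = 26
ES_F = max(EF_A=10, EF_B=13) = 13; EF_F = 13+6 = 19
ES_G = 21; EF_G = 21+11 = 32
ES_H = max(EF_A=10, EF_D=29, EF_E=26, EF_F=19, EF_G=32) = 32; EF_H = 32+8 = 40
Expected project duration μ = 40 hours. Critical path: B → C → G → H.

Variances on critical path: σ²_B=0.444, σ²_C=1.778, σ²_G=2.778, σ²_H=1.778.
Largest is σ²_G = 2.778.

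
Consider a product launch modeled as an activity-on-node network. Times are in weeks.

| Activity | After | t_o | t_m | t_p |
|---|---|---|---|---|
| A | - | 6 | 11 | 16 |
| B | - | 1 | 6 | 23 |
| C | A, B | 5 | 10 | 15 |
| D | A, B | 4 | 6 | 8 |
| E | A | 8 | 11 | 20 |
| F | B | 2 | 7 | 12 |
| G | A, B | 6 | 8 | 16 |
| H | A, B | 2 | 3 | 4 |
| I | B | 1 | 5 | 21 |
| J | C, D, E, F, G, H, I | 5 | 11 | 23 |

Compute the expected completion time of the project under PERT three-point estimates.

35 weeks

te_A = (6 + 4·11 + 16)/6 = 66/6 = 11
te_B = (1 + 4·6 + 23)/6 = 48/6 = 8
te_C = (5 + 4·10 + 15)/6 = 60/6 = 10
te_D = (4 + 4·6 + 8)/6 = 36/6 = 6
te_E = (8 + 4·11 + 20)/6 = 72/6 = 12
te_F = (2 + 4·7 + 12)/6 = 42/6 = 7
te_G = (6 + 4·8 + 16)/6 = 54/6 = 9
te_H = (2 + 4·3 + 4)/6 = 18/6 = 3
te_I = (1 + 4·5 + 21)/6 = 42/6 = 7
te_J = (5 + 4·11 + 23)/6 = 72/6 = 12

Forward pass:
ES_A = 0; EF_A = 11
ES_B = 0; EF_B = 8
ES_C = max(EF_A=11, EF_B=8) = 11; EF_C = 11+10 = 21
ES_D = max(EF_A=11, EF_B=8) = 11; EF_D = 11+6 = 17
ES_E = 11; EF_E = 11+12 = 23
ES_F = 8; EF_F = 8+7 = 15
ES_G = max(EF_A=11, EF_B=8) = 11; EF_G = 11+9 = 20
ES_H = max(EF_A=11, EF_B=8) = 11; EF_H = 11+3 = 14
ES_I = 8; EF_I = 8+7 = 15
ES_J = max(EF_C=21, EF_D=17, EF_E=23, EF_F=15, EF_G=20, EF_H=14, EF_I=15) = 23; EF_J = 23+12 = 35
Expected project duration μ = 35 weeks. Critical path: A → E → J.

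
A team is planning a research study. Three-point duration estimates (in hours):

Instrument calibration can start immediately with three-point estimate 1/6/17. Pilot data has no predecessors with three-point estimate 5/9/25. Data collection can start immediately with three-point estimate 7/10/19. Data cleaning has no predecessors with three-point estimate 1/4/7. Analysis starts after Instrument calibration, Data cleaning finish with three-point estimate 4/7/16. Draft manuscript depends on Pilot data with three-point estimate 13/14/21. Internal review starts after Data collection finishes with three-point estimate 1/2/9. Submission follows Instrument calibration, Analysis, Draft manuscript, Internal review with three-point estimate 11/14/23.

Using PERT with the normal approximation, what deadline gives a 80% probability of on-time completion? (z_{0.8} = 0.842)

te_Instrument calibration = (1 + 4·6 + 17)/6 = 42/6 = 7; σ²_Instrument calibration = ((17−1)/6)² = 7.111
te_Pilot data = (5 + 4·9 + 25)/6 = 66/6 = 11; σ²_Pilot data = ((25−5)/6)² = 11.111
te_Data collection = (7 + 4·10 + 19)/6 = 66/6 = 11; σ²_Data collection = ((19−7)/6)² = 4.000
te_Data cleaning = (1 + 4·4 + 7)/6 = 24/6 = 4; σ²_Data cleaning = ((7−1)/6)² = 1.000
te_Analysis = (4 + 4·7 + 16)/6 = 48/6 = 8; σ²_Analysis = ((16−4)/6)² = 4.000
te_Draft manuscript = (13 + 4·14 + 21)/6 = 90/6 = 15; σ²_Draft manuscript = ((21−13)/6)² = 1.778
te_Internal review = (1 + 4·2 + 9)/6 = 18/6 = 3; σ²_Internal review = ((9−1)/6)² = 1.778
te_Submission = (11 + 4·14 + 23)/6 = 90/6 = 15; σ²_Submission = ((23−11)/6)² = 4.000

Forward pass:
ES_Instrument calibration = 0; EF_Instrument calibration = 7
ES_Pilot data = 0; EF_Pilot data = 11
ES_Data collection = 0; EF_Data collection = 11
ES_Data cleaning = 0; EF_Data cleaning = 4
ES_Analysis = max(EF_Instrument calibration=7, EF_Data cleaning=4) = 7; EF_Analysis = 7+8 = 15
ES_Draft manuscript = 11; EF_Draft manuscript = 11+15 = 26
ES_Internal review = 11; EF_Internal review = 11+3 = 14
ES_Submission = max(EF_Instrument calibration=7, EF_Analysis=15, EF_Draft manuscript=26, EF_Internal review=14) = 26; EF_Submission = 26+15 = 41
Expected project duration μ = 41 hours. Critical path: Pilot data → Draft manuscript → Submission.

Variance along critical path = 11.111 + 1.778 + 4.000 = 16.889; σ = 4.110 hours.
D = μ + z·σ = 41 + 0.842·4.110 = 44.5 hours

44.5 hours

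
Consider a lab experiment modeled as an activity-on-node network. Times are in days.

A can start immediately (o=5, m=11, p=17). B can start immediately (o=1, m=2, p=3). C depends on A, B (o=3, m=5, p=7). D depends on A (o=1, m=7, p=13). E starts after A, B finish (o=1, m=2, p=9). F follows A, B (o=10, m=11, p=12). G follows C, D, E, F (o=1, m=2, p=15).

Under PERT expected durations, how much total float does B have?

te_A = (5 + 4·11 + 17)/6 = 66/6 = 11
te_B = (1 + 4·2 + 3)/6 = 12/6 = 2
te_C = (3 + 4·5 + 7)/6 = 30/6 = 5
te_D = (1 + 4·7 + 13)/6 = 42/6 = 7
te_E = (1 + 4·2 + 9)/6 = 18/6 = 3
te_F = (10 + 4·11 + 12)/6 = 66/6 = 11
te_G = (1 + 4·2 + 15)/6 = 24/6 = 4

Forward pass:
ES_A = 0; EF_A = 11
ES_B = 0; EF_B = 2
ES_C = max(EF_A=11, EF_B=2) = 11; EF_C = 11+5 = 16
ES_D = 11; EF_D = 11+7 = 18
ES_E = max(EF_A=11, EF_B=2) = 11; EF_E = 11+3 = 14
ES_F = max(EF_A=11, EF_B=2) = 11; EF_F = 11+11 = 22
ES_G = max(EF_C=16, EF_D=18, EF_E=14, EF_F=22) = 22; EF_G = 22+4 = 26
Expected project duration μ = 26 days. Critical path: A → F → G.

Backward pass:
LF_G = 26; LS_G = 26−4 = 22
LF_F = LS_G = 22; LS_F = 22−11 = 11
LF_E = LS_G = 22; LS_E = 22−3 = 19
LF_D = LS_G = 22; LS_D = 22−7 = 15
LF_C = LS_G = 22; LS_C = 22−5 = 17
LF_B = min(LS_C=17, LS_E=19, LS_F=11) = 11; LS_B = 11−2 = 9
LF_A = min(LS_C=17, LS_D=15, LS_E=19, LS_F=11) = 11; LS_A = 11−11 = 0
Slack_B = LS_B − ES_B = 9 − 0 = 9

9 days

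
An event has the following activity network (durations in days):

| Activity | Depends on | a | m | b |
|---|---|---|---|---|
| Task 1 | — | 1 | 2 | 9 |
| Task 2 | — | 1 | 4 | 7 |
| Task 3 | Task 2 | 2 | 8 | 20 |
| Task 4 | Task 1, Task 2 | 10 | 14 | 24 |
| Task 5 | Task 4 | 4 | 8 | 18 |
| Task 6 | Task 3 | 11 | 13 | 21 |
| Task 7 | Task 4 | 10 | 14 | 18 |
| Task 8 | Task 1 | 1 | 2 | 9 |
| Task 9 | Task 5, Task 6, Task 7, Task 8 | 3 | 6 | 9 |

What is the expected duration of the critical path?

te_Task 1 = (1 + 4·2 + 9)/6 = 18/6 = 3
te_Task 2 = (1 + 4·4 + 7)/6 = 24/6 = 4
te_Task 3 = (2 + 4·8 + 20)/6 = 54/6 = 9
te_Task 4 = (10 + 4·14 + 24)/6 = 90/6 = 15
te_Task 5 = (4 + 4·8 + 18)/6 = 54/6 = 9
te_Task 6 = (11 + 4·13 + 21)/6 = 84/6 = 14
te_Task 7 = (10 + 4·14 + 18)/6 = 84/6 = 14
te_Task 8 = (1 + 4·2 + 9)/6 = 18/6 = 3
te_Task 9 = (3 + 4·6 + 9)/6 = 36/6 = 6

Forward pass:
ES_Task 1 = 0; EF_Task 1 = 3
ES_Task 2 = 0; EF_Task 2 = 4
ES_Task 3 = 4; EF_Task 3 = 4+9 = 13
ES_Task 4 = max(EF_Task 1=3, EF_Task 2=4) = 4; EF_Task 4 = 4+15 = 19
ES_Task 5 = 19; EF_Task 5 = 19+9 = 28
ES_Task 6 = 13; EF_Task 6 = 13+14 = 27
ES_Task 7 = 19; EF_Task 7 = 19+14 = 33
ES_Task 8 = 3; EF_Task 8 = 3+3 = 6
ES_Task 9 = max(EF_Task 5=28, EF_Task 6=27, EF_Task 7=33, EF_Task 8=6) = 33; EF_Task 9 = 33+6 = 39
Expected project duration μ = 39 days. Critical path: Task 2 → Task 4 → Task 7 → Task 9.

39 days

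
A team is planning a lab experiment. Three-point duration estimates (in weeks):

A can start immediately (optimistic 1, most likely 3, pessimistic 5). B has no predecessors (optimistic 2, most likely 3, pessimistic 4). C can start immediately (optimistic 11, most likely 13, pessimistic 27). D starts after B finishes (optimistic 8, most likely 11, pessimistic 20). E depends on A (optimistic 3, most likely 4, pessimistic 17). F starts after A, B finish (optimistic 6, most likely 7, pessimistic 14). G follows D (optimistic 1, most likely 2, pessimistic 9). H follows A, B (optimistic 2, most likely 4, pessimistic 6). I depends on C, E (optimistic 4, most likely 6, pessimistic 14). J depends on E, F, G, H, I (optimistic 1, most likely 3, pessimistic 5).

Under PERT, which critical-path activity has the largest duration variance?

C

te_A = (1 + 4·3 + 5)/6 = 18/6 = 3; σ²_A = ((5−1)/6)² = 0.444
te_B = (2 + 4·3 + 4)/6 = 18/6 = 3; σ²_B = ((4−2)/6)² = 0.111
te_C = (11 + 4·13 + 27)/6 = 90/6 = 15; σ²_C = ((27−11)/6)² = 7.111
te_D = (8 + 4·11 + 20)/6 = 72/6 = 12; σ²_D = ((20−8)/6)² = 4.000
te_E = (3 + 4·4 + 17)/6 = 36/6 = 6; σ²_E = ((17−3)/6)² = 5.444
te_F = (6 + 4·7 + 14)/6 = 48/6 = 8; σ²_F = ((14−6)/6)² = 1.778
te_G = (1 + 4·2 + 9)/6 = 18/6 = 3; σ²_G = ((9−1)/6)² = 1.778
te_H = (2 + 4·4 + 6)/6 = 24/6 = 4; σ²_H = ((6−2)/6)² = 0.444
te_I = (4 + 4·6 + 14)/6 = 42/6 = 7; σ²_I = ((14−4)/6)² = 2.778
te_J = (1 + 4·3 + 5)/6 = 18/6 = 3; σ²_J = ((5−1)/6)² = 0.444

Forward pass:
ES_A = 0; EF_A = 3
ES_B = 0; EF_B = 3
ES_C = 0; EF_C = 15
ES_D = 3; EF_D = 3+12 = 15
ES_E = 3; EF_E = 3+6 = 9
ES_F = max(EF_A=3, EF_B=3) = 3; EF_F = 3+8 = 11
ES_G = 15; EF_G = 15+3 = 18
ES_H = max(EF_A=3, EF_B=3) = 3; EF_H = 3+4 = 7
ES_I = max(EF_C=15, EF_E=9) = 15; EF_I = 15+7 = 22
ES_J = max(EF_E=9, EF_F=11, EF_G=18, EF_H=7, EF_I=22) = 22; EF_J = 22+3 = 25
Expected project duration μ = 25 weeks. Critical path: C → I → J.

Variances on critical path: σ²_C=7.111, σ²_I=2.778, σ²_J=0.444.
Largest is σ²_C = 7.111.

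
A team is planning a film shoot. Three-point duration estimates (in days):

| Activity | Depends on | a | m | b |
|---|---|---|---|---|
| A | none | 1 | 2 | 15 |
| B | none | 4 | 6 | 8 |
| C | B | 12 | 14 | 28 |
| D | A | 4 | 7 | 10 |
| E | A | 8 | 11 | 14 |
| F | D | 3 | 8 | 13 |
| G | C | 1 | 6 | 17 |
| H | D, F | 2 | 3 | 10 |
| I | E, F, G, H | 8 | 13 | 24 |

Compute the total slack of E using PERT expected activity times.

14 days

te_A = (1 + 4·2 + 15)/6 = 24/6 = 4
te_B = (4 + 4·6 + 8)/6 = 36/6 = 6
te_C = (12 + 4·14 + 28)/6 = 96/6 = 16
te_D = (4 + 4·7 + 10)/6 = 42/6 = 7
te_E = (8 + 4·11 + 14)/6 = 66/6 = 11
te_F = (3 + 4·8 + 13)/6 = 48/6 = 8
te_G = (1 + 4·6 + 17)/6 = 42/6 = 7
te_H = (2 + 4·3 + 10)/6 = 24/6 = 4
te_I = (8 + 4·13 + 24)/6 = 84/6 = 14

Forward pass:
ES_A = 0; EF_A = 4
ES_B = 0; EF_B = 6
ES_C = 6; EF_C = 6+16 = 22
ES_D = 4; EF_D = 4+7 = 11
ES_E = 4; EF_E = 4+11 = 15
ES_F = 11; EF_F = 11+8 = 19
ES_G = 22; EF_G = 22+7 = 29
ES_H = max(EF_D=11, EF_F=19) = 19; EF_H = 19+4 = 23
ES_I = max(EF_E=15, EF_F=19, EF_G=29, EF_H=23) = 29; EF_I = 29+14 = 43
Expected project duration μ = 43 days. Critical path: B → C → G → I.

Backward pass:
LF_I = 43; LS_I = 43−14 = 29
LF_H = LS_I = 29; LS_H = 29−4 = 25
LF_G = LS_I = 29; LS_G = 29−7 = 22
LF_F = min(LS_H=25, LS_I=29) = 25; LS_F = 25−8 = 17
LF_E = LS_I = 29; LS_E = 29−11 = 18
LF_D = min(LS_F=17, LS_H=25) = 17; LS_D = 17−7 = 10
LF_C = LS_G = 22; LS_C = 22−16 = 6
LF_B = LS_C = 6; LS_B = 6−6 = 0
LF_A = min(LS_D=10, LS_E=18) = 10; LS_A = 10−4 = 6
Slack_E = LS_E − ES_E = 18 − 4 = 14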